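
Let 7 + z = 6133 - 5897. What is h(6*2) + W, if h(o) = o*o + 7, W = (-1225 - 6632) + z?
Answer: -7477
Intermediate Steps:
z = 229 (z = -7 + (6133 - 5897) = -7 + 236 = 229)
W = -7628 (W = (-1225 - 6632) + 229 = -7857 + 229 = -7628)
h(o) = 7 + o² (h(o) = o² + 7 = 7 + o²)
h(6*2) + W = (7 + (6*2)²) - 7628 = (7 + 12²) - 7628 = (7 + 144) - 7628 = 151 - 7628 = -7477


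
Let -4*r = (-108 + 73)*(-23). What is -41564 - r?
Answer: -165451/4 ≈ -41363.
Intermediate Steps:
r = -805/4 (r = -(-108 + 73)*(-23)/4 = -(-35)*(-23)/4 = -¼*805 = -805/4 ≈ -201.25)
-41564 - r = -41564 - 1*(-805/4) = -41564 + 805/4 = -165451/4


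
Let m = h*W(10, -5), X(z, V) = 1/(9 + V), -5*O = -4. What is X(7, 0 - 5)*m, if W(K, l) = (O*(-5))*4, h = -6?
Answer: 24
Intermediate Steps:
O = 4/5 (O = -1/5*(-4) = 4/5 ≈ 0.80000)
W(K, l) = -16 (W(K, l) = ((4/5)*(-5))*4 = -4*4 = -16)
m = 96 (m = -6*(-16) = 96)
X(7, 0 - 5)*m = 96/(9 + (0 - 5)) = 96/(9 - 5) = 96/4 = (1/4)*96 = 24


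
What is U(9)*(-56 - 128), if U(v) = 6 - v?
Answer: 552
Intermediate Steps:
U(9)*(-56 - 128) = (6 - 1*9)*(-56 - 128) = (6 - 9)*(-184) = -3*(-184) = 552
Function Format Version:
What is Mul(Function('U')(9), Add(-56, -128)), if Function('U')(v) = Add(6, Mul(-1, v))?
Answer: 552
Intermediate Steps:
Mul(Function('U')(9), Add(-56, -128)) = Mul(Add(6, Mul(-1, 9)), Add(-56, -128)) = Mul(Add(6, -9), -184) = Mul(-3, -184) = 552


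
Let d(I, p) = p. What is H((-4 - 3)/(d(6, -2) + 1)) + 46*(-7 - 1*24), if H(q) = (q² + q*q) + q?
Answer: -1321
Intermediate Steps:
H(q) = q + 2*q² (H(q) = (q² + q²) + q = 2*q² + q = q + 2*q²)
H((-4 - 3)/(d(6, -2) + 1)) + 46*(-7 - 1*24) = ((-4 - 3)/(-2 + 1))*(1 + 2*((-4 - 3)/(-2 + 1))) + 46*(-7 - 1*24) = (-7/(-1))*(1 + 2*(-7/(-1))) + 46*(-7 - 24) = (-7*(-1))*(1 + 2*(-7*(-1))) + 46*(-31) = 7*(1 + 2*7) - 1426 = 7*(1 + 14) - 1426 = 7*15 - 1426 = 105 - 1426 = -1321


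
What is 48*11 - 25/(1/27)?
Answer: -147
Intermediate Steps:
48*11 - 25/(1/27) = 528 - 25/1/27 = 528 - 25*27 = 528 - 675 = -147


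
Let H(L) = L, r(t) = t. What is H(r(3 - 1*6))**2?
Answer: 9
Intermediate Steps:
H(r(3 - 1*6))**2 = (3 - 1*6)**2 = (3 - 6)**2 = (-3)**2 = 9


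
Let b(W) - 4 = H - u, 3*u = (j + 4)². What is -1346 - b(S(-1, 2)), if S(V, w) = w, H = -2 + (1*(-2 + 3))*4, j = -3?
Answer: -4055/3 ≈ -1351.7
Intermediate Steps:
u = ⅓ (u = (-3 + 4)²/3 = (⅓)*1² = (⅓)*1 = ⅓ ≈ 0.33333)
H = 2 (H = -2 + (1*1)*4 = -2 + 1*4 = -2 + 4 = 2)
b(W) = 17/3 (b(W) = 4 + (2 - 1*⅓) = 4 + (2 - ⅓) = 4 + 5/3 = 17/3)
-1346 - b(S(-1, 2)) = -1346 - 1*17/3 = -1346 - 17/3 = -4055/3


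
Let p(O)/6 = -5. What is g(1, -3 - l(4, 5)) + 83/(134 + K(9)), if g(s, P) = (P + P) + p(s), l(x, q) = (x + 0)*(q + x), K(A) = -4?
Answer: -13957/130 ≈ -107.36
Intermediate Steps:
p(O) = -30 (p(O) = 6*(-5) = -30)
l(x, q) = x*(q + x)
g(s, P) = -30 + 2*P (g(s, P) = (P + P) - 30 = 2*P - 30 = -30 + 2*P)
g(1, -3 - l(4, 5)) + 83/(134 + K(9)) = (-30 + 2*(-3 - 4*(5 + 4))) + 83/(134 - 4) = (-30 + 2*(-3 - 4*9)) + 83/130 = (-30 + 2*(-3 - 1*36)) + (1/130)*83 = (-30 + 2*(-3 - 36)) + 83/130 = (-30 + 2*(-39)) + 83/130 = (-30 - 78) + 83/130 = -108 + 83/130 = -13957/130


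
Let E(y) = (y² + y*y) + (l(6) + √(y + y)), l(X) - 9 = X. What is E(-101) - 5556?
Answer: 14861 + I*√202 ≈ 14861.0 + 14.213*I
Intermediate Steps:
l(X) = 9 + X
E(y) = 15 + 2*y² + √2*√y (E(y) = (y² + y*y) + ((9 + 6) + √(y + y)) = (y² + y²) + (15 + √(2*y)) = 2*y² + (15 + √2*√y) = 15 + 2*y² + √2*√y)
E(-101) - 5556 = (15 + 2*(-101)² + √2*√(-101)) - 5556 = (15 + 2*10201 + √2*(I*√101)) - 5556 = (15 + 20402 + I*√202) - 5556 = (20417 + I*√202) - 5556 = 14861 + I*√202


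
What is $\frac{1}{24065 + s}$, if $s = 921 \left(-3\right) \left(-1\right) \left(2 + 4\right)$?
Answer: $\frac{1}{40643} \approx 2.4604 \cdot 10^{-5}$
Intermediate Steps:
$s = 16578$ ($s = 921 \cdot 3 \cdot 6 = 921 \cdot 18 = 16578$)
$\frac{1}{24065 + s} = \frac{1}{24065 + 16578} = \frac{1}{40643}$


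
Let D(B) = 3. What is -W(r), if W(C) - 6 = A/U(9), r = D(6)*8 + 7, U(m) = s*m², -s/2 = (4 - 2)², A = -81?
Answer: -49/8 ≈ -6.1250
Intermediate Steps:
s = -8 (s = -2*(4 - 2)² = -2*2² = -2*4 = -8)
U(m) = -8*m²
r = 31 (r = 3*8 + 7 = 24 + 7 = 31)
W(C) = 49/8 (W(C) = 6 - 81/((-8*9²)) = 6 - 81/((-8*81)) = 6 - 81/(-648) = 6 - 81*(-1/648) = 6 + ⅛ = 49/8)
-W(r) = -1*49/8 = -49/8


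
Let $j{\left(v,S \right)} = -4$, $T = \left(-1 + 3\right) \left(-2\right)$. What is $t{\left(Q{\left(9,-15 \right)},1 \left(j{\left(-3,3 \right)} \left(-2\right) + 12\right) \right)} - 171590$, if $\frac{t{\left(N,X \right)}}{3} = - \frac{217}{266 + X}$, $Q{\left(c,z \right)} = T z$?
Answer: $- \frac{49075391}{286} \approx -1.7159 \cdot 10^{5}$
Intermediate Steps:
$T = -4$ ($T = 2 \left(-2\right) = -4$)
$Q{\left(c,z \right)} = - 4 z$
$t{\left(N,X \right)} = - \frac{651}{266 + X}$ ($t{\left(N,X \right)} = 3 \left(- \frac{217}{266 + X}\right) = - \frac{651}{266 + X}$)
$t{\left(Q{\left(9,-15 \right)},1 \left(j{\left(-3,3 \right)} \left(-2\right) + 12\right) \right)} - 171590 = - \frac{651}{266 + 1 \left(\left(-4\right) \left(-2\right) + 12\right)} - 171590 = - \frac{651}{266 + 1 \left(8 + 12\right)} - 171590 = - \frac{651}{266 + 1 \cdot 20} - 171590 = - \frac{651}{266 + 20} - 171590 = - \frac{651}{286} - 171590 = - \frac{49075391}{286}$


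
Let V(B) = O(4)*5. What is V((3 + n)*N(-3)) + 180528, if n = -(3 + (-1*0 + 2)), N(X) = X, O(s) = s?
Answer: 180548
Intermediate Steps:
n = -5 (n = -(3 + (0 + 2)) = -(3 + 2) = -1*5 = -5)
V(B) = 20 (V(B) = 4*5 = 20)
V((3 + n)*N(-3)) + 180528 = 20 + 180528 = 180548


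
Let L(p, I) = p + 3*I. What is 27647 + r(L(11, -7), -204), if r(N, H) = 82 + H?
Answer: 27525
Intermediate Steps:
27647 + r(L(11, -7), -204) = 27647 + (82 - 204) = 27647 - 122 = 27525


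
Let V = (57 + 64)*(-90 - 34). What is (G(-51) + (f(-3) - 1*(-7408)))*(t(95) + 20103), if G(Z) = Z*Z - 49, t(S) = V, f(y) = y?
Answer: 50770743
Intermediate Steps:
V = -15004 (V = 121*(-124) = -15004)
t(S) = -15004
G(Z) = -49 + Z² (G(Z) = Z² - 49 = -49 + Z²)
(G(-51) + (f(-3) - 1*(-7408)))*(t(95) + 20103) = ((-49 + (-51)²) + (-3 - 1*(-7408)))*(-15004 + 20103) = ((-49 + 2601) + (-3 + 7408))*5099 = (2552 + 7405)*5099 = 9957*5099 = 50770743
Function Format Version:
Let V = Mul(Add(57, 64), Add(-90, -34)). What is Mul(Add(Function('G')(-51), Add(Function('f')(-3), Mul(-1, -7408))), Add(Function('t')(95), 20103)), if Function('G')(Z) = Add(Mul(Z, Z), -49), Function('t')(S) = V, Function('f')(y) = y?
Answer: 50770743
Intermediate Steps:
V = -15004 (V = Mul(121, -124) = -15004)
Function('t')(S) = -15004
Function('G')(Z) = Add(-49, Pow(Z, 2)) (Function('G')(Z) = Add(Pow(Z, 2), -49) = Add(-49, Pow(Z, 2)))
Mul(Add(Function('G')(-51), Add(Function('f')(-3), Mul(-1, -7408))), Add(Function('t')(95), 20103)) = Mul(Add(Add(-49, Pow(-51, 2)), Add(-3, Mul(-1, -7408))), Add(-15004, 20103)) = Mul(Add(Add(-49, 2601), Add(-3, 7408)), 5099) = Mul(Add(2552, 7405), 5099) = Mul(9957, 5099) = 50770743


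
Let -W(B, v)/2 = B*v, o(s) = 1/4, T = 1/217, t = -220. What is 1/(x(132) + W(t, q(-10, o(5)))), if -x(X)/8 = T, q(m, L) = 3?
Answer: 217/286432 ≈ 0.00075760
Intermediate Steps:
T = 1/217 ≈ 0.0046083
o(s) = 1/4
x(X) = -8/217 (x(X) = -8*1/217 = -8/217)
W(B, v) = -2*B*v
1/(x(132) + W(t, q(-10, o(5)))) = 1/(-8/217 - 2*(-220)*3) = 1/(-8/217 + 1320) = 1/(286432/217) = 217/286432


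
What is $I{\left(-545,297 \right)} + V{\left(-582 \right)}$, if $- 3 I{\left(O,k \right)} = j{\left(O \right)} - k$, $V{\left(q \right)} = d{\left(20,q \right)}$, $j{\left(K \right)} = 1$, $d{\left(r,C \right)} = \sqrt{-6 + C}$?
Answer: $\frac{296}{3} + 14 i \sqrt{3} \approx 98.667 + 24.249 i$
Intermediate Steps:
$V{\left(q \right)} = \sqrt{-6 + q}$
$I{\left(O,k \right)} = - \frac{1}{3} + \frac{k}{3}$ ($I{\left(O,k \right)} = - \frac{1 - k}{3} = - \frac{1}{3} + \frac{k}{3}$)
$I{\left(-545,297 \right)} + V{\left(-582 \right)} = \left(- \frac{1}{3} + \frac{1}{3} \cdot 297\right) + \sqrt{-6 - 582} = \left(- \frac{1}{3} + 99\right) + \sqrt{-588} = \frac{296}{3} + 14 i \sqrt{3}$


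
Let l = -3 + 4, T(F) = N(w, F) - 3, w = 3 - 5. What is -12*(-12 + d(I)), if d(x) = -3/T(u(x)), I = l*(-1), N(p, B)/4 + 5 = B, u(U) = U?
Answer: 428/3 ≈ 142.67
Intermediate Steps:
w = -2
N(p, B) = -20 + 4*B
T(F) = -23 + 4*F (T(F) = (-20 + 4*F) - 3 = -23 + 4*F)
l = 1
I = -1 (I = 1*(-1) = -1)
d(x) = -3/(-23 + 4*x)
-12*(-12 + d(I)) = -12*(-12 - 3/(-23 + 4*(-1))) = -12*(-12 - 3/(-23 - 4)) = -12*(-12 - 3/(-27)) = -12*(-12 - 3*(-1/27)) = -12*(-12 + 1/9) = -12*(-107/9) = 428/3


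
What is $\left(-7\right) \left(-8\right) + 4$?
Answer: $60$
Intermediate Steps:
$\left(-7\right) \left(-8\right) + 4 = 56 + 4 = 60$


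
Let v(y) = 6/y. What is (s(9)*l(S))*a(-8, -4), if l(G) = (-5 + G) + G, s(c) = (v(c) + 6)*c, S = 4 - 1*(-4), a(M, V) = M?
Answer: -5280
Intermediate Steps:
S = 8 (S = 4 + 4 = 8)
s(c) = c*(6 + 6/c) (s(c) = (6/c + 6)*c = (6 + 6/c)*c = c*(6 + 6/c))
l(G) = -5 + 2*G
(s(9)*l(S))*a(-8, -4) = ((6 + 6*9)*(-5 + 2*8))*(-8) = ((6 + 54)*(-5 + 16))*(-8) = (60*11)*(-8) = 660*(-8) = -5280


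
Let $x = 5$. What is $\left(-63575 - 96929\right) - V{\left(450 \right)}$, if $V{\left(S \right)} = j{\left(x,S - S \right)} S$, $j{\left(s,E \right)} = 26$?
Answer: $-172204$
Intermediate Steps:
$V{\left(S \right)} = 26 S$
$\left(-63575 - 96929\right) - V{\left(450 \right)} = \left(-63575 - 96929\right) - 26 \cdot 450 = -160504 - 11700 = -172204$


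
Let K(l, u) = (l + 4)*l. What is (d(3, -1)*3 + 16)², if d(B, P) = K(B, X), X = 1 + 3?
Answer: 6241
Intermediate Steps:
X = 4
K(l, u) = l*(4 + l) (K(l, u) = (4 + l)*l = l*(4 + l))
d(B, P) = B*(4 + B)
(d(3, -1)*3 + 16)² = ((3*(4 + 3))*3 + 16)² = ((3*7)*3 + 16)² = (21*3 + 16)² = (63 + 16)² = 79² = 6241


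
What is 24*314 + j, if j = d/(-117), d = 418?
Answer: 881294/117 ≈ 7532.4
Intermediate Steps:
j = -418/117 (j = 418/(-117) = 418*(-1/117) = -418/117 ≈ -3.5727)
24*314 + j = 24*314 - 418/117 = 7536 - 418/117 = 881294/117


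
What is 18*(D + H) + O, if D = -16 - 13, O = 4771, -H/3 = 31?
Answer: 2575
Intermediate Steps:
H = -93 (H = -3*31 = -93)
D = -29
18*(D + H) + O = 18*(-29 - 93) + 4771 = 18*(-122) + 4771 = -2196 + 4771 = 2575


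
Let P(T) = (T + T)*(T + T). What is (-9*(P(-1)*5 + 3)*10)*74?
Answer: -153180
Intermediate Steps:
P(T) = 4*T**2 (P(T) = (2*T)*(2*T) = 4*T**2)
(-9*(P(-1)*5 + 3)*10)*74 = (-9*((4*(-1)**2)*5 + 3)*10)*74 = (-9*((4*1)*5 + 3)*10)*74 = (-9*(4*5 + 3)*10)*74 = (-9*(20 + 3)*10)*74 = (-9*23*10)*74 = -207*10*74 = -2070*74 = -153180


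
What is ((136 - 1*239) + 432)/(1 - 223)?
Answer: -329/222 ≈ -1.4820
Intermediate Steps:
((136 - 1*239) + 432)/(1 - 223) = ((136 - 239) + 432)/(-222) = (-103 + 432)*(-1/222) = 329*(-1/222) = -329/222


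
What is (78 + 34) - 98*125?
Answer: -12138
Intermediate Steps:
(78 + 34) - 98*125 = 112 - 12250 = -12138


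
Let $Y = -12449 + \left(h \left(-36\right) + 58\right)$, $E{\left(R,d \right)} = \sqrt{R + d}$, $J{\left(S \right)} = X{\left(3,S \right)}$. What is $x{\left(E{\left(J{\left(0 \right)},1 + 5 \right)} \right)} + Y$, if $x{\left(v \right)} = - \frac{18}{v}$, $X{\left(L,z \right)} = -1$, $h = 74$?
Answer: $-15055 - \frac{18 \sqrt{5}}{5} \approx -15063.0$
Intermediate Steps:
$J{\left(S \right)} = -1$
$Y = -15055$ ($Y = -12449 + \left(74 \left(-36\right) + 58\right) = -12449 + \left(-2664 + 58\right) = -12449 - 2606 = -15055$)
$x{\left(E{\left(J{\left(0 \right)},1 + 5 \right)} \right)} + Y = - \frac{18}{\sqrt{-1 + \left(1 + 5\right)}} - 15055 = - \frac{18}{\sqrt{-1 + 6}} - 15055 = - \frac{18}{\sqrt{5}} - 15055 = - 18 \frac{\sqrt{5}}{5} - 15055 = - \frac{18 \sqrt{5}}{5} - 15055 = -15055 - \frac{18 \sqrt{5}}{5}$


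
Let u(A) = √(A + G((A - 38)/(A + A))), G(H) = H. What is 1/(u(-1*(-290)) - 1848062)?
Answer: -267968990/495223307555267 - √6106385/495223307555267 ≈ -5.4111e-7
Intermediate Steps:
u(A) = √(A + (-38 + A)/(2*A)) (u(A) = √(A + (A - 38)/(A + A)) = √(A + (-38 + A)/((2*A))) = √(A + (-38 + A)*(1/(2*A))) = √(A + (-38 + A)/(2*A)))
1/(u(-1*(-290)) - 1848062) = 1/(√(2 - 76/((-1*(-290))) + 4*(-1*(-290)))/2 - 1848062) = 1/(√(2 - 76/290 + 4*290)/2 - 1848062) = 1/(√(2 - 76*1/290 + 1160)/2 - 1848062) = 1/(√(2 - 38/145 + 1160)/2 - 1848062) = 1/(√(168452/145)/2 - 1848062) = 1/((2*√6106385/145)/2 - 1848062) = 1/(√6106385/145 - 1848062) = 1/(-1848062 + √6106385/145)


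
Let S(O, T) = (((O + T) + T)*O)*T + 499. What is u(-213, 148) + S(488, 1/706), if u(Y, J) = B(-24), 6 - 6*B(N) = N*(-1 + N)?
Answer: 91876260/124609 ≈ 737.32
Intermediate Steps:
B(N) = 1 - N*(-1 + N)/6
u(Y, J) = -99 (u(Y, J) = 1 - ⅙*(-24)² + (⅙)*(-24) = 1 - ⅙*576 - 4 = 1 - 96 - 4 = -99)
S(O, T) = 499 + O*T*(O + 2*T) (S(O, T) = ((O + 2*T)*O)*T + 499 = (O*(O + 2*T))*T + 499 = O*T*(O + 2*T) + 499 = 499 + O*T*(O + 2*T))
u(-213, 148) + S(488, 1/706) = -99 + (499 + 488²/706 + 2*488*(1/706)²) = -99 + (499 + (1/706)*238144 + 2*488*(1/706)²) = -99 + (499 + 119072/353 + 2*488*(1/498436)) = -99 + (499 + 119072/353 + 244/124609) = -99 + 104212551/124609 = 91876260/124609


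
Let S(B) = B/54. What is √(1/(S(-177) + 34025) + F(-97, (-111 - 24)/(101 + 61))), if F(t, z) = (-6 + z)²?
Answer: √2181361998361/216138 ≈ 6.8333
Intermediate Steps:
S(B) = B/54 (S(B) = B*(1/54) = B/54)
√(1/(S(-177) + 34025) + F(-97, (-111 - 24)/(101 + 61))) = √(1/((1/54)*(-177) + 34025) + (-6 + (-111 - 24)/(101 + 61))²) = √(1/(-59/18 + 34025) + (-6 - 135/162)²) = √(1/(612391/18) + (-6 - 135*1/162)²) = √(18/612391 + (-6 - ⅚)²) = √(18/612391 + (-41/6)²) = √(18/612391 + 1681/36) = √(1029429919/22046076) = √2181361998361/216138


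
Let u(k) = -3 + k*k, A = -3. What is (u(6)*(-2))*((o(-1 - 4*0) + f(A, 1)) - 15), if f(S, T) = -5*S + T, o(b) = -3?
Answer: 132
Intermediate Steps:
f(S, T) = T - 5*S
u(k) = -3 + k**2
(u(6)*(-2))*((o(-1 - 4*0) + f(A, 1)) - 15) = ((-3 + 6**2)*(-2))*((-3 + (1 - 5*(-3))) - 15) = ((-3 + 36)*(-2))*((-3 + (1 + 15)) - 15) = (33*(-2))*((-3 + 16) - 15) = -66*(13 - 15) = -66*(-2) = 132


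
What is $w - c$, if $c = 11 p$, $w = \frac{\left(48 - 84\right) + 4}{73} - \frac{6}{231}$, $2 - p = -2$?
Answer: $- \frac{249934}{5621} \approx -44.464$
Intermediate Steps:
$p = 4$ ($p = 2 - -2 = 2 + 2 = 4$)
$w = - \frac{2610}{5621}$ ($w = \left(-36 + 4\right) \frac{1}{73} - \frac{2}{77} = \left(-32\right) \frac{1}{73} - \frac{2}{77} = - \frac{32}{73} - \frac{2}{77} = - \frac{2610}{5621} \approx -0.46433$)
$c = 44$ ($c = 11 \cdot 4 = 44$)
$w - c = - \frac{2610}{5621} - 44 = - \frac{249934}{5621}$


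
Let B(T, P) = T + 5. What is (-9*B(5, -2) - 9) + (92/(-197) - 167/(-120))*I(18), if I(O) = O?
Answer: -324483/3940 ≈ -82.356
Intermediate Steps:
B(T, P) = 5 + T
(-9*B(5, -2) - 9) + (92/(-197) - 167/(-120))*I(18) = (-9*(5 + 5) - 9) + (92/(-197) - 167/(-120))*18 = (-9*10 - 9) + (92*(-1/197) - 167*(-1/120))*18 = (-90 - 9) + (-92/197 + 167/120)*18 = -99 + (21859/23640)*18 = -99 + 65577/3940 = -324483/3940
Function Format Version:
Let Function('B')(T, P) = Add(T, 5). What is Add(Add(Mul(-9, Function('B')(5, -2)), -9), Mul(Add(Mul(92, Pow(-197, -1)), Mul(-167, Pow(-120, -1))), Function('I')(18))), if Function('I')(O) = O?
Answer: Rational(-324483, 3940) ≈ -82.356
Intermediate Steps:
Function('B')(T, P) = Add(5, T)
Add(Add(Mul(-9, Function('B')(5, -2)), -9), Mul(Add(Mul(92, Pow(-197, -1)), Mul(-167, Pow(-120, -1))), Function('I')(18))) = Add(Add(Mul(-9, Add(5, 5)), -9), Mul(Add(Mul(92, Pow(-197, -1)), Mul(-167, Pow(-120, -1))), 18)) = Add(Add(Mul(-9, 10), -9), Mul(Add(Mul(92, Rational(-1, 197)), Mul(-167, Rational(-1, 120))), 18)) = Add(Add(-90, -9), Mul(Add(Rational(-92, 197), Rational(167, 120)), 18)) = Add(-99, Mul(Rational(21859, 23640), 18)) = Add(-99, Rational(65577, 3940)) = Rational(-324483, 3940)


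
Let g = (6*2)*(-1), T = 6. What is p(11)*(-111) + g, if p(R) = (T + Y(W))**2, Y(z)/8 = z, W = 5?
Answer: -234888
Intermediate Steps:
Y(z) = 8*z
g = -12 (g = 12*(-1) = -12)
p(R) = 2116 (p(R) = (6 + 8*5)**2 = (6 + 40)**2 = 46**2 = 2116)
p(11)*(-111) + g = 2116*(-111) - 12 = -234876 - 12 = -234888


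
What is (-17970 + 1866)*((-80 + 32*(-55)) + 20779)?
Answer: -304993656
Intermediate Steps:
(-17970 + 1866)*((-80 + 32*(-55)) + 20779) = -16104*((-80 - 1760) + 20779) = -16104*(-1840 + 20779) = -16104*18939 = -304993656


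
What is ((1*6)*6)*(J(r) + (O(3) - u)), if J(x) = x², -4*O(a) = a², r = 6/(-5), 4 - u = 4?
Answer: -729/25 ≈ -29.160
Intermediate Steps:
u = 0 (u = 4 - 1*4 = 4 - 4 = 0)
r = -6/5 (r = 6*(-⅕) = -6/5 ≈ -1.2000)
O(a) = -a²/4
((1*6)*6)*(J(r) + (O(3) - u)) = ((1*6)*6)*((-6/5)² + (-¼*3² - 1*0)) = (6*6)*(36/25 + (-¼*9 + 0)) = 36*(36/25 + (-9/4 + 0)) = 36*(36/25 - 9/4) = 36*(-81/100) = -729/25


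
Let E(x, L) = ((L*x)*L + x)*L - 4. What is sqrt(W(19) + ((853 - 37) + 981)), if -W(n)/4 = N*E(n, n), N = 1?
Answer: I*sqrt(520915) ≈ 721.74*I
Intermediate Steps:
E(x, L) = -4 + L*(x + x*L**2) (E(x, L) = (x*L**2 + x)*L - 4 = (x + x*L**2)*L - 4 = L*(x + x*L**2) - 4 = -4 + L*(x + x*L**2))
W(n) = 16 - 4*n**2 - 4*n**4 (W(n) = -4*(-4 + n*n + n*n**3) = -4*(-4 + n**2 + n**4) = 16 - 4*n**2 - 4*n**4)
sqrt(W(19) + ((853 - 37) + 981)) = sqrt((16 - 4*19**2 - 4*19**4) + ((853 - 37) + 981)) = sqrt((16 - 4*361 - 4*130321) + (816 + 981)) = sqrt((16 - 1444 - 521284) + 1797) = sqrt(-522712 + 1797) = sqrt(-520915) = I*sqrt(520915)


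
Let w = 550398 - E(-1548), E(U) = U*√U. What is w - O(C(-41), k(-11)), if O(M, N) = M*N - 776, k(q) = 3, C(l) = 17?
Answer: 551123 + 9288*I*√43 ≈ 5.5112e+5 + 60906.0*I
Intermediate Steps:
O(M, N) = -776 + M*N
E(U) = U^(3/2)
w = 550398 + 9288*I*√43 (w = 550398 - (-1548)^(3/2) = 550398 - (-9288)*I*√43 = 550398 + 9288*I*√43 ≈ 5.504e+5 + 60906.0*I)
w - O(C(-41), k(-11)) = (550398 + 9288*I*√43) - (-776 + 17*3) = (550398 + 9288*I*√43) - (-776 + 51) = (550398 + 9288*I*√43) - 1*(-725) = (550398 + 9288*I*√43) + 725 = 551123 + 9288*I*√43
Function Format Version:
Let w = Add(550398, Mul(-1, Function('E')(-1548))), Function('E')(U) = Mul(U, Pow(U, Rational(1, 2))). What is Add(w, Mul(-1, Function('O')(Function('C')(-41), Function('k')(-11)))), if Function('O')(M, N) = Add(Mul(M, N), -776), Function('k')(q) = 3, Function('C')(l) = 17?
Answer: Add(551123, Mul(9288, I, Pow(43, Rational(1, 2)))) ≈ Add(5.5112e+5, Mul(60906., I))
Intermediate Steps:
Function('O')(M, N) = Add(-776, Mul(M, N))
Function('E')(U) = Pow(U, Rational(3, 2))
w = Add(550398, Mul(9288, I, Pow(43, Rational(1, 2)))) (w = Add(550398, Mul(-1, Pow(-1548, Rational(3, 2)))) = Add(550398, Mul(-1, Mul(-9288, I, Pow(43, Rational(1, 2))))) = Add(550398, Mul(9288, I, Pow(43, Rational(1, 2)))) ≈ Add(5.5040e+5, Mul(60906., I)))
Add(w, Mul(-1, Function('O')(Function('C')(-41), Function('k')(-11)))) = Add(Add(550398, Mul(9288, I, Pow(43, Rational(1, 2)))), Mul(-1, Add(-776, Mul(17, 3)))) = Add(Add(550398, Mul(9288, I, Pow(43, Rational(1, 2)))), Mul(-1, Add(-776, 51))) = Add(Add(550398, Mul(9288, I, Pow(43, Rational(1, 2)))), Mul(-1, -725)) = Add(Add(550398, Mul(9288, I, Pow(43, Rational(1, 2)))), 725) = Add(551123, Mul(9288, I, Pow(43, Rational(1, 2))))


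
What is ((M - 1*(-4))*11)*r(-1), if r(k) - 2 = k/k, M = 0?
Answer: 132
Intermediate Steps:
r(k) = 3 (r(k) = 2 + k/k = 2 + 1 = 3)
((M - 1*(-4))*11)*r(-1) = ((0 - 1*(-4))*11)*3 = ((0 + 4)*11)*3 = (4*11)*3 = 44*3 = 132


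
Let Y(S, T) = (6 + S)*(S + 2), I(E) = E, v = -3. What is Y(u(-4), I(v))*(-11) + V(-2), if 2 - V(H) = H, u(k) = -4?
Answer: 48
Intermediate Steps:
V(H) = 2 - H
Y(S, T) = (2 + S)*(6 + S) (Y(S, T) = (6 + S)*(2 + S) = (2 + S)*(6 + S))
Y(u(-4), I(v))*(-11) + V(-2) = (12 + (-4)² + 8*(-4))*(-11) + (2 - 1*(-2)) = (12 + 16 - 32)*(-11) + (2 + 2) = -4*(-11) + 4 = 44 + 4 = 48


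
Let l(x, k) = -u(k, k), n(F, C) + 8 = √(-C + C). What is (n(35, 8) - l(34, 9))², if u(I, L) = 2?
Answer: 36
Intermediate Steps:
n(F, C) = -8 (n(F, C) = -8 + √(-C + C) = -8 + √0 = -8 + 0 = -8)
l(x, k) = -2 (l(x, k) = -1*2 = -2)
(n(35, 8) - l(34, 9))² = (-8 - 1*(-2))² = (-8 + 2)² = (-6)² = 36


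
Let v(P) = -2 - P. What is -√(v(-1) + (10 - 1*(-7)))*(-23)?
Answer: 92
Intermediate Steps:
-√(v(-1) + (10 - 1*(-7)))*(-23) = -√((-2 - 1*(-1)) + (10 - 1*(-7)))*(-23) = -√((-2 + 1) + (10 + 7))*(-23) = -√(-1 + 17)*(-23) = -√16*(-23) = -1*4*(-23) = -4*(-23) = 92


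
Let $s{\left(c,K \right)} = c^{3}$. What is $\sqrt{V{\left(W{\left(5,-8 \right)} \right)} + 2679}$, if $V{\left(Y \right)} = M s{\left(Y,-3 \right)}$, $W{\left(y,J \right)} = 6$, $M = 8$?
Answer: $\sqrt{4407} \approx 66.385$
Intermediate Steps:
$V{\left(Y \right)} = 8 Y^{3}$
$\sqrt{V{\left(W{\left(5,-8 \right)} \right)} + 2679} = \sqrt{8 \cdot 6^{3} + 2679} = \sqrt{8 \cdot 216 + 2679} = \sqrt{1728 + 2679} = \sqrt{4407}$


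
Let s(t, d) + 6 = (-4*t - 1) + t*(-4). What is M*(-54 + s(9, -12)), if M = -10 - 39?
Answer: 6517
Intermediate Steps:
s(t, d) = -7 - 8*t (s(t, d) = -6 + ((-4*t - 1) + t*(-4)) = -6 + ((-1 - 4*t) - 4*t) = -6 + (-1 - 8*t) = -7 - 8*t)
M = -49
M*(-54 + s(9, -12)) = -49*(-54 + (-7 - 8*9)) = -49*(-54 + (-7 - 72)) = -49*(-54 - 79) = -49*(-133) = 6517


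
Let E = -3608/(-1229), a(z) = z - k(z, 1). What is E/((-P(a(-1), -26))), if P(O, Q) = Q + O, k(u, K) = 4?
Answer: 3608/38099 ≈ 0.094701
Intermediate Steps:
a(z) = -4 + z (a(z) = z - 1*4 = z - 4 = -4 + z)
P(O, Q) = O + Q
E = 3608/1229 (E = -3608*(-1/1229) = 3608/1229 ≈ 2.9357)
E/((-P(a(-1), -26))) = 3608/(1229*((-((-4 - 1) - 26)))) = 3608/(1229*((-(-5 - 26)))) = 3608/(1229*((-1*(-31)))) = (3608/1229)/31 = (3608/1229)*(1/31) = 3608/38099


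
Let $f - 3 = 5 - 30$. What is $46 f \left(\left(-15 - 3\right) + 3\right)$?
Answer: $15180$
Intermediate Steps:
$f = -22$ ($f = 3 + \left(5 - 30\right) = 3 - 25 = -22$)
$46 f \left(\left(-15 - 3\right) + 3\right) = 46 \left(-22\right) \left(\left(-15 - 3\right) + 3\right) = - 1012 \left(-18 + 3\right) = \left(-1012\right) \left(-15\right) = 15180$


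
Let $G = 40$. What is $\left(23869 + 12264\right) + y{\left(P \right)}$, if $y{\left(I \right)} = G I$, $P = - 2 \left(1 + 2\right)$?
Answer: $35893$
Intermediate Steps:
$P = -6$ ($P = \left(-2\right) 3 = -6$)
$y{\left(I \right)} = 40 I$
$\left(23869 + 12264\right) + y{\left(P \right)} = \left(23869 + 12264\right) + 40 \left(-6\right) = 36133 - 240 = 35893$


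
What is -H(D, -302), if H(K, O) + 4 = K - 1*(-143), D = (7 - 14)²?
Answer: -188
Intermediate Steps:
D = 49 (D = (-7)² = 49)
H(K, O) = 139 + K (H(K, O) = -4 + (K - 1*(-143)) = -4 + (K + 143) = -4 + (143 + K) = 139 + K)
-H(D, -302) = -(139 + 49) = -1*188 = -188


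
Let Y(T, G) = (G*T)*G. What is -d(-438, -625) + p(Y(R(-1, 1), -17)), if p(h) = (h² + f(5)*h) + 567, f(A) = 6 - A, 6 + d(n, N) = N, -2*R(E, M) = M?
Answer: 87735/4 ≈ 21934.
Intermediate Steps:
R(E, M) = -M/2
d(n, N) = -6 + N
Y(T, G) = T*G²
p(h) = 567 + h + h² (p(h) = (h² + (6 - 1*5)*h) + 567 = (h² + (6 - 5)*h) + 567 = (h² + 1*h) + 567 = (h² + h) + 567 = (h + h²) + 567 = 567 + h + h²)
-d(-438, -625) + p(Y(R(-1, 1), -17)) = -(-6 - 625) + (567 - ½*1*(-17)² + (-½*1*(-17)²)²) = -1*(-631) + (567 - ½*289 + (-½*289)²) = 631 + (567 - 289/2 + (-289/2)²) = 631 + (567 - 289/2 + 83521/4) = 631 + 85211/4 = 87735/4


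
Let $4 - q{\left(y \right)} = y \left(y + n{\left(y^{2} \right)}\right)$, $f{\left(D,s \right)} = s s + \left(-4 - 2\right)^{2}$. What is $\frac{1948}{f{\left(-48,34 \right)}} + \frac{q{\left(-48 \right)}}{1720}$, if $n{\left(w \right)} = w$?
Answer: $\frac{2069291}{32035} \approx 64.595$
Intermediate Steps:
$f{\left(D,s \right)} = 36 + s^{2}$ ($f{\left(D,s \right)} = s^{2} + \left(-6\right)^{2} = s^{2} + 36 = 36 + s^{2}$)
$q{\left(y \right)} = 4 - y \left(y + y^{2}\right)$
$\frac{1948}{f{\left(-48,34 \right)}} + \frac{q{\left(-48 \right)}}{1720} = \frac{1948}{36 + 34^{2}} + \frac{4 - \left(-48\right)^{2} - \left(-48\right)^{3}}{1720} = \frac{1948}{36 + 1156} + \left(4 - 2304 - -110592\right) \frac{1}{1720} = \frac{1948}{1192} + \left(4 - 2304 + 110592\right) \frac{1}{1720} = 1948 \cdot \frac{1}{1192} + 108292 \cdot \frac{1}{1720} = \frac{487}{298} + \frac{27073}{430} = \frac{2069291}{32035}$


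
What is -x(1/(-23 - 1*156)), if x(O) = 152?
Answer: -152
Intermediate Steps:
-x(1/(-23 - 1*156)) = -1*152 = -152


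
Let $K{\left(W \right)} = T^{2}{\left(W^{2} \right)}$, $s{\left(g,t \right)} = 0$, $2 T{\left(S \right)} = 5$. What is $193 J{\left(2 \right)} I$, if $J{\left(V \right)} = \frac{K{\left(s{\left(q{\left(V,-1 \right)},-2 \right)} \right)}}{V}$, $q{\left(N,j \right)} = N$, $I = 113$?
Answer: $\frac{545225}{8} \approx 68153.0$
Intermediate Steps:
$T{\left(S \right)} = \frac{5}{2}$ ($T{\left(S \right)} = \frac{1}{2} \cdot 5 = \frac{5}{2}$)
$K{\left(W \right)} = \frac{25}{4}$ ($K{\left(W \right)} = \left(\frac{5}{2}\right)^{2} = \frac{25}{4}$)
$J{\left(V \right)} = \frac{25}{4 V}$
$193 J{\left(2 \right)} I = 193 \frac{25}{4 \cdot 2} \cdot 113 = 193 \cdot \frac{25}{4} \cdot \frac{1}{2} \cdot 113 = 193 \cdot \frac{25}{8} \cdot 113 = \frac{4825}{8} \cdot 113 = \frac{545225}{8}$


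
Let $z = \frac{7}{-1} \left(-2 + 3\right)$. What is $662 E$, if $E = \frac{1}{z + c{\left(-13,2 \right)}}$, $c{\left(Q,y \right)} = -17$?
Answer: $- \frac{331}{12} \approx -27.583$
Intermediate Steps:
$z = -7$ ($z = 7 \left(-1\right) 1 = \left(-7\right) 1 = -7$)
$E = - \frac{1}{24}$ ($E = \frac{1}{-7 - 17} = \frac{1}{-24} = - \frac{1}{24} \approx -0.041667$)
$662 E = 662 \left(- \frac{1}{24}\right) = - \frac{331}{12}$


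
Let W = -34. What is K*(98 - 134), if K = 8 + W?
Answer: 936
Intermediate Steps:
K = -26 (K = 8 - 34 = -26)
K*(98 - 134) = -26*(98 - 134) = -26*(-36) = 936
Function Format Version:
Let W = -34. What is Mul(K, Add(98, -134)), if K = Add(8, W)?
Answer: 936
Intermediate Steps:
K = -26 (K = Add(8, -34) = -26)
Mul(K, Add(98, -134)) = Mul(-26, Add(98, -134)) = Mul(-26, -36) = 936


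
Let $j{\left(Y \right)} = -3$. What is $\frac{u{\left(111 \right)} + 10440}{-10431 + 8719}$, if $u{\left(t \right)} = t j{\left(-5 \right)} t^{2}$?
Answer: $\frac{4092453}{1712} \approx 2390.5$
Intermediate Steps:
$u{\left(t \right)} = - 3 t^{3}$ ($u{\left(t \right)} = t \left(- 3 t^{2}\right) = - 3 t^{3}$)
$\frac{u{\left(111 \right)} + 10440}{-10431 + 8719} = \frac{- 3 \cdot 111^{3} + 10440}{-10431 + 8719} = \frac{\left(-3\right) 1367631 + 10440}{-1712} = \left(-4102893 + 10440\right) \left(- \frac{1}{1712}\right) = \left(-4092453\right) \left(- \frac{1}{1712}\right) = \frac{4092453}{1712}$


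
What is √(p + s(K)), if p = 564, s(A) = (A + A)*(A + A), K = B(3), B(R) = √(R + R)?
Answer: 14*√3 ≈ 24.249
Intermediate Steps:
B(R) = √2*√R (B(R) = √(2*R) = √2*√R)
K = √6 (K = √2*√3 = √6 ≈ 2.4495)
s(A) = 4*A² (s(A) = (2*A)*(2*A) = 4*A²)
√(p + s(K)) = √(564 + 4*(√6)²) = √(564 + 4*6) = √(564 + 24) = √588 = 14*√3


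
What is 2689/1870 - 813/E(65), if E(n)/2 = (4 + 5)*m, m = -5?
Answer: 29372/2805 ≈ 10.471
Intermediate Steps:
E(n) = -90 (E(n) = 2*((4 + 5)*(-5)) = 2*(9*(-5)) = 2*(-45) = -90)
2689/1870 - 813/E(65) = 2689/1870 - 813/(-90) = 2689*(1/1870) - 813*(-1/90) = 2689/1870 + 271/30 = 29372/2805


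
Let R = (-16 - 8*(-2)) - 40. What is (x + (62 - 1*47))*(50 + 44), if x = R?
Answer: -2350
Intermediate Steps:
R = -40 (R = (-16 + 16) - 40 = 0 - 40 = -40)
x = -40
(x + (62 - 1*47))*(50 + 44) = (-40 + (62 - 1*47))*(50 + 44) = (-40 + (62 - 47))*94 = (-40 + 15)*94 = -25*94 = -2350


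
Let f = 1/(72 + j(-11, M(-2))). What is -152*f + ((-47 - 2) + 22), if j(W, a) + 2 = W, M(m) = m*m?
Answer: -1745/59 ≈ -29.576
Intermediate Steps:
M(m) = m²
j(W, a) = -2 + W
f = 1/59 (f = 1/(72 + (-2 - 11)) = 1/(72 - 13) = 1/59 ≈ 0.016949)
-152*f + ((-47 - 2) + 22) = -152*1/59 + ((-47 - 2) + 22) = -152/59 + (-49 + 22) = -152/59 - 27 = -1745/59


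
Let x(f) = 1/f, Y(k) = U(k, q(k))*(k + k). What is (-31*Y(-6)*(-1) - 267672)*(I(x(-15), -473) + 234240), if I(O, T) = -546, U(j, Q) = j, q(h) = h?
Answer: -62031735360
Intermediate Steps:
Y(k) = 2*k**2 (Y(k) = k*(k + k) = k*(2*k) = 2*k**2)
(-31*Y(-6)*(-1) - 267672)*(I(x(-15), -473) + 234240) = (-62*(-6)**2*(-1) - 267672)*(-546 + 234240) = (-62*36*(-1) - 267672)*233694 = (-31*72*(-1) - 267672)*233694 = (-2232*(-1) - 267672)*233694 = (2232 - 267672)*233694 = -265440*233694 = -62031735360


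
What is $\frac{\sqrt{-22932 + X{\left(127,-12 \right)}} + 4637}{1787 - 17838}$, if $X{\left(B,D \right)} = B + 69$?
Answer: $- \frac{4637}{16051} - \frac{4 i \sqrt{29}}{2293} \approx -0.28889 - 0.0093941 i$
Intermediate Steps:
$X{\left(B,D \right)} = 69 + B$
$\frac{\sqrt{-22932 + X{\left(127,-12 \right)}} + 4637}{1787 - 17838} = \frac{\sqrt{-22932 + \left(69 + 127\right)} + 4637}{1787 - 17838} = \frac{\sqrt{-22932 + 196} + 4637}{-16051} = \left(\sqrt{-22736} + 4637\right) \left(- \frac{1}{16051}\right) = \left(28 i \sqrt{29} + 4637\right) \left(- \frac{1}{16051}\right) = \left(4637 + 28 i \sqrt{29}\right) \left(- \frac{1}{16051}\right) = - \frac{4637}{16051} - \frac{4 i \sqrt{29}}{2293}$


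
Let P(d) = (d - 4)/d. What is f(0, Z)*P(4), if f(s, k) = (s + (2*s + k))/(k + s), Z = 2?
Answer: 0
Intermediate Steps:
P(d) = (-4 + d)/d
f(s, k) = (k + 3*s)/(k + s) (f(s, k) = (s + (k + 2*s))/(k + s) = (k + 3*s)/(k + s))
f(0, Z)*P(4) = ((2 + 3*0)/(2 + 0))*((-4 + 4)/4) = ((2 + 0)/2)*((1/4)*0) = ((1/2)*2)*0 = 1*0 = 0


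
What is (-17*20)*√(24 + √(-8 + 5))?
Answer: -340*√(24 + I*√3) ≈ -1666.7 - 60.065*I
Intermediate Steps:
(-17*20)*√(24 + √(-8 + 5)) = -340*√(24 + √(-3)) = -340*√(24 + I*√3)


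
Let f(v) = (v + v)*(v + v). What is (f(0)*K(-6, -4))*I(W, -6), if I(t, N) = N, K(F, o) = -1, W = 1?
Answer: 0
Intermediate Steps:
f(v) = 4*v² (f(v) = (2*v)*(2*v) = 4*v²)
(f(0)*K(-6, -4))*I(W, -6) = ((4*0²)*(-1))*(-6) = ((4*0)*(-1))*(-6) = (0*(-1))*(-6) = 0*(-6) = 0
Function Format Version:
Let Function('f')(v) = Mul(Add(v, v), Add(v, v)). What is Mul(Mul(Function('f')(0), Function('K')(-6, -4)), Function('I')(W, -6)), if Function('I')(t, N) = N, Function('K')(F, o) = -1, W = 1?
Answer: 0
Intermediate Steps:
Function('f')(v) = Mul(4, Pow(v, 2)) (Function('f')(v) = Mul(Mul(2, v), Mul(2, v)) = Mul(4, Pow(v, 2)))
Mul(Mul(Function('f')(0), Function('K')(-6, -4)), Function('I')(W, -6)) = Mul(Mul(Mul(4, Pow(0, 2)), -1), -6) = Mul(Mul(Mul(4, 0), -1), -6) = Mul(Mul(0, -1), -6) = Mul(0, -6) = 0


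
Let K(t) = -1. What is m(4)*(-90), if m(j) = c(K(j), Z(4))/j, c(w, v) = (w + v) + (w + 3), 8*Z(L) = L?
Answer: -135/4 ≈ -33.750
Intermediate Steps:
Z(L) = L/8
c(w, v) = 3 + v + 2*w (c(w, v) = (v + w) + (3 + w) = 3 + v + 2*w)
m(j) = 3/(2*j) (m(j) = (3 + (⅛)*4 + 2*(-1))/j = (3 + ½ - 2)/j = 3/(2*j))
m(4)*(-90) = ((3/2)/4)*(-90) = ((3/2)*(¼))*(-90) = (3/8)*(-90) = -135/4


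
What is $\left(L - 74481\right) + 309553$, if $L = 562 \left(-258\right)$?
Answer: $90076$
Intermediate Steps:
$L = -144996$
$\left(L - 74481\right) + 309553 = \left(-144996 - 74481\right) + 309553 = -219477 + 309553 = 90076$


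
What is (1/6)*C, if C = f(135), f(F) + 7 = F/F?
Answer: -1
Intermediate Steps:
f(F) = -6 (f(F) = -7 + F/F = -7 + 1 = -6)
C = -6
(1/6)*C = (1/6)*(-6) = (1*(⅙))*(-6) = (⅙)*(-6) = -1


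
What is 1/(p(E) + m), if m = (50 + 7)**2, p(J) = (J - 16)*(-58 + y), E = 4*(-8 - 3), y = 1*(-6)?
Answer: 1/7089 ≈ 0.00014106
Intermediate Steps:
y = -6
E = -44 (E = 4*(-11) = -44)
p(J) = 1024 - 64*J (p(J) = (J - 16)*(-58 - 6) = (-16 + J)*(-64) = 1024 - 64*J)
m = 3249 (m = 57**2 = 3249)
1/(p(E) + m) = 1/((1024 - 64*(-44)) + 3249) = 1/((1024 + 2816) + 3249) = 1/(3840 + 3249) = 1/7089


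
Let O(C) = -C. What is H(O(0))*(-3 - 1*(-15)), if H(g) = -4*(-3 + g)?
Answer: 144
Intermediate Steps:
H(g) = 12 - 4*g
H(O(0))*(-3 - 1*(-15)) = (12 - (-4)*0)*(-3 - 1*(-15)) = (12 - 4*0)*(-3 + 15) = (12 + 0)*12 = 12*12 = 144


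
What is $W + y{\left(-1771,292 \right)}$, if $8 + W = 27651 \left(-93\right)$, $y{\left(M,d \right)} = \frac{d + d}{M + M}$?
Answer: $- \frac{4554217113}{1771} \approx -2.5716 \cdot 10^{6}$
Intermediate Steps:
$y{\left(M,d \right)} = \frac{d}{M}$ ($y{\left(M,d \right)} = \frac{2 d}{2 M} = 2 d \frac{1}{2 M} = \frac{d}{M}$)
$W = -2571551$ ($W = -8 + 27651 \left(-93\right) = -8 - 2571543 = -2571551$)
$W + y{\left(-1771,292 \right)} = -2571551 + \frac{292}{-1771} = -2571551 + 292 \left(- \frac{1}{1771}\right) = -2571551 - \frac{292}{1771} = - \frac{4554217113}{1771}$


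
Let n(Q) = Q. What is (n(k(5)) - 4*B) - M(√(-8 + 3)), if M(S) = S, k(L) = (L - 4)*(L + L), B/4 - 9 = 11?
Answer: -310 - I*√5 ≈ -310.0 - 2.2361*I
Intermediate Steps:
B = 80 (B = 36 + 4*11 = 36 + 44 = 80)
k(L) = 2*L*(-4 + L) (k(L) = (-4 + L)*(2*L) = 2*L*(-4 + L))
(n(k(5)) - 4*B) - M(√(-8 + 3)) = (2*5*(-4 + 5) - 4*80) - √(-8 + 3) = (2*5*1 - 320) - √(-5) = (10 - 320) - I*√5 = -310 - I*√5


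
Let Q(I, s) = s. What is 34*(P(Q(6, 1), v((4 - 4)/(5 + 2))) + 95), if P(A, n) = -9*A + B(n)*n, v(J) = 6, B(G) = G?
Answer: 4148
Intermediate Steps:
P(A, n) = n² - 9*A (P(A, n) = -9*A + n*n = -9*A + n² = n² - 9*A)
34*(P(Q(6, 1), v((4 - 4)/(5 + 2))) + 95) = 34*((6² - 9*1) + 95) = 34*((36 - 9) + 95) = 34*(27 + 95) = 34*122 = 4148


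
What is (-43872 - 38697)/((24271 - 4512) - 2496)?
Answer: -82569/17263 ≈ -4.7830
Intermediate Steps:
(-43872 - 38697)/((24271 - 4512) - 2496) = -82569/(19759 - 2496) = -82569/17263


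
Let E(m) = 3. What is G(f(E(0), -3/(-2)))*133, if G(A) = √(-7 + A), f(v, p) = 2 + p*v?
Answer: 133*I*√2/2 ≈ 94.045*I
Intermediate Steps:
G(f(E(0), -3/(-2)))*133 = √(-7 + (2 - 3/(-2)*3))*133 = √(-7 + (2 - 3*(-½)*3))*133 = √(-7 + (2 + (3/2)*3))*133 = √(-7 + (2 + 9/2))*133 = √(-7 + 13/2)*133 = √(-½)*133 = (I*√2/2)*133 = 133*I*√2/2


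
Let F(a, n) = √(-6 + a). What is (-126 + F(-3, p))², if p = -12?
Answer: 15867 - 756*I ≈ 15867.0 - 756.0*I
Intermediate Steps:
(-126 + F(-3, p))² = (-126 + √(-6 - 3))² = (-126 + √(-9))² = (-126 + 3*I)²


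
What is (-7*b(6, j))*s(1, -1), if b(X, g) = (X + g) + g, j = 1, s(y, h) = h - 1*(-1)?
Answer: 0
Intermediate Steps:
s(y, h) = 1 + h (s(y, h) = h + 1 = 1 + h)
b(X, g) = X + 2*g
(-7*b(6, j))*s(1, -1) = (-7*(6 + 2*1))*(1 - 1) = -7*(6 + 2)*0 = -7*8*0 = -56*0 = 0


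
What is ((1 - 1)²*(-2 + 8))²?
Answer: 0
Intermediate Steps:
((1 - 1)²*(-2 + 8))² = (0²*6)² = (0*6)² = 0² = 0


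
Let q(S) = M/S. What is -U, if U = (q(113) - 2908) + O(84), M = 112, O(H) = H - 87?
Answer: 328831/113 ≈ 2910.0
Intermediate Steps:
O(H) = -87 + H
q(S) = 112/S
U = -328831/113 (U = (112/113 - 2908) + (-87 + 84) = (112*(1/113) - 2908) - 3 = (112/113 - 2908) - 3 = -328492/113 - 3 = -328831/113 ≈ -2910.0)
-U = -1*(-328831/113) = 328831/113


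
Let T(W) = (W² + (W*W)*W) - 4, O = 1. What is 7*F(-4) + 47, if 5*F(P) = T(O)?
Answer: 221/5 ≈ 44.200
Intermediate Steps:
T(W) = -4 + W² + W³ (T(W) = (W² + W²*W) - 4 = (W² + W³) - 4 = -4 + W² + W³)
F(P) = -⅖ (F(P) = (-4 + 1² + 1³)/5 = (-4 + 1 + 1)/5 = (⅕)*(-2) = -⅖)
7*F(-4) + 47 = 7*(-⅖) + 47 = -14/5 + 47 = 221/5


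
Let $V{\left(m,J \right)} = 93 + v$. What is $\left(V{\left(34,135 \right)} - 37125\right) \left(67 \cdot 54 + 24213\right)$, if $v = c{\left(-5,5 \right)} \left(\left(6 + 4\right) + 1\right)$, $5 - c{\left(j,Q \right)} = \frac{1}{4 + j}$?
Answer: $-1028800746$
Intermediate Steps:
$c{\left(j,Q \right)} = 5 - \frac{1}{4 + j}$
$v = 66$ ($v = \frac{19 + 5 \left(-5\right)}{4 - 5} \left(\left(6 + 4\right) + 1\right) = \frac{19 - 25}{-1} \left(10 + 1\right) = \left(-1\right) \left(-6\right) 11 = 6 \cdot 11 = 66$)
$V{\left(m,J \right)} = 159$ ($V{\left(m,J \right)} = 93 + 66 = 159$)
$\left(V{\left(34,135 \right)} - 37125\right) \left(67 \cdot 54 + 24213\right) = \left(159 - 37125\right) \left(67 \cdot 54 + 24213\right) = - 36966 \left(3618 + 24213\right) = \left(-36966\right) 27831 = -1028800746$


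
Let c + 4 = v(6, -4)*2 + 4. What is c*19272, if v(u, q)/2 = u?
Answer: 462528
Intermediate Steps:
v(u, q) = 2*u
c = 24 (c = -4 + ((2*6)*2 + 4) = -4 + (12*2 + 4) = -4 + (24 + 4) = -4 + 28 = 24)
c*19272 = 24*19272 = 462528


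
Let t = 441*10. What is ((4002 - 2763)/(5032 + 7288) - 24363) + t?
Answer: -35117103/1760 ≈ -19953.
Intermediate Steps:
t = 4410
((4002 - 2763)/(5032 + 7288) - 24363) + t = ((4002 - 2763)/(5032 + 7288) - 24363) + 4410 = (1239/12320 - 24363) + 4410 = (1239*(1/12320) - 24363) + 4410 = (177/1760 - 24363) + 4410 = -42878703/1760 + 4410 = -35117103/1760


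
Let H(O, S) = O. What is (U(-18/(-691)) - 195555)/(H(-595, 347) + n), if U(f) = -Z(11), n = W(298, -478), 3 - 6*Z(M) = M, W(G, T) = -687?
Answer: 586661/3846 ≈ 152.54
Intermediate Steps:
Z(M) = ½ - M/6
n = -687
U(f) = 4/3 (U(f) = -(½ - ⅙*11) = -(½ - 11/6) = -1*(-4/3) = 4/3)
(U(-18/(-691)) - 195555)/(H(-595, 347) + n) = (4/3 - 195555)/(-595 - 687) = -586661/3/(-1282) = -586661/3*(-1/1282) = 586661/3846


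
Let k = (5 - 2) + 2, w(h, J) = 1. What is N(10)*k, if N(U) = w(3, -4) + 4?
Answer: 25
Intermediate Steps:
k = 5 (k = 3 + 2 = 5)
N(U) = 5 (N(U) = 1 + 4 = 5)
N(10)*k = 5*5 = 25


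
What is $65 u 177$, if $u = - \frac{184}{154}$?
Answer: $- \frac{1058460}{77} \approx -13746.0$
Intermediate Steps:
$u = - \frac{92}{77}$ ($u = \left(-184\right) \frac{1}{154} = - \frac{92}{77} \approx -1.1948$)
$65 u 177 = 65 \left(- \frac{92}{77}\right) 177 = \left(- \frac{5980}{77}\right) 177 = - \frac{1058460}{77}$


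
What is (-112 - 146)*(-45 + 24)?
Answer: 5418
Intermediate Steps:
(-112 - 146)*(-45 + 24) = -258*(-21) = 5418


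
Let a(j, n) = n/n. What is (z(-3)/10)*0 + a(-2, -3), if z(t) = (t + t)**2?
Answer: 1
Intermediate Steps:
z(t) = 4*t**2 (z(t) = (2*t)**2 = 4*t**2)
a(j, n) = 1
(z(-3)/10)*0 + a(-2, -3) = ((4*(-3)**2)/10)*0 + 1 = ((4*9)*(1/10))*0 + 1 = (36*(1/10))*0 + 1 = (18/5)*0 + 1 = 0 + 1 = 1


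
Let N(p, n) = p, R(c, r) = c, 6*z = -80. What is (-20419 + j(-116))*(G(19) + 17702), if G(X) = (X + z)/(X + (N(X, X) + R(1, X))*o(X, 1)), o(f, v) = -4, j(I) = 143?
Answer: -65683067924/183 ≈ -3.5892e+8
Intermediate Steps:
z = -40/3 (z = (⅙)*(-80) = -40/3 ≈ -13.333)
G(X) = (-40/3 + X)/(-4 - 3*X) (G(X) = (X - 40/3)/(X + (X + 1)*(-4)) = (-40/3 + X)/(X + (1 + X)*(-4)) = (-40/3 + X)/(X + (-4 - 4*X)) = (-40/3 + X)/(-4 - 3*X))
(-20419 + j(-116))*(G(19) + 17702) = (-20419 + 143)*((40 - 3*19)/(3*(4 + 3*19)) + 17702) = -20276*((40 - 57)/(3*(4 + 57)) + 17702) = -20276*((⅓)*(-17)/61 + 17702) = -20276*((⅓)*(1/61)*(-17) + 17702) = -20276*(-17/183 + 17702) = -20276*3239449/183 = -65683067924/183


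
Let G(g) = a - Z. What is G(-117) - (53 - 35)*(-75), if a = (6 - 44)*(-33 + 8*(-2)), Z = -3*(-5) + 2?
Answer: 3195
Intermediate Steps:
Z = 17 (Z = 15 + 2 = 17)
a = 1862 (a = -38*(-33 - 16) = -38*(-49) = 1862)
G(g) = 1845 (G(g) = 1862 - 1*17 = 1862 - 17 = 1845)
G(-117) - (53 - 35)*(-75) = 1845 - (53 - 35)*(-75) = 1845 - 18*(-75) = 1845 - 1*(-1350) = 1845 + 1350 = 3195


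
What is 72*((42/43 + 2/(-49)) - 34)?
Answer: -5015952/2107 ≈ -2380.6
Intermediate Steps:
72*((42/43 + 2/(-49)) - 34) = 72*((42*(1/43) + 2*(-1/49)) - 34) = 72*((42/43 - 2/49) - 34) = 72*(1972/2107 - 34) = 72*(-69666/2107) = -5015952/2107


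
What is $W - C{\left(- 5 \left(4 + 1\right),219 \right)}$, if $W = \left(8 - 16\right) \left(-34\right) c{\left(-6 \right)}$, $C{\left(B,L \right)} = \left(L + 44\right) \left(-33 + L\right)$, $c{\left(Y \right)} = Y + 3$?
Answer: $-49734$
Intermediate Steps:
$c{\left(Y \right)} = 3 + Y$
$C{\left(B,L \right)} = \left(-33 + L\right) \left(44 + L\right)$ ($C{\left(B,L \right)} = \left(44 + L\right) \left(-33 + L\right) = \left(-33 + L\right) \left(44 + L\right)$)
$W = -816$ ($W = \left(8 - 16\right) \left(-34\right) \left(3 - 6\right) = \left(-8\right) \left(-34\right) \left(-3\right) = 272 \left(-3\right) = -816$)
$W - C{\left(- 5 \left(4 + 1\right),219 \right)} = -816 - \left(-1452 + 219^{2} + 11 \cdot 219\right) = -816 - \left(-1452 + 47961 + 2409\right) = -816 - 48918 = -49734$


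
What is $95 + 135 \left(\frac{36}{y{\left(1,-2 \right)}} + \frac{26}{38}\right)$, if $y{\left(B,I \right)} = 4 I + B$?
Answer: $- \frac{67420}{133} \approx -506.92$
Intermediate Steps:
$y{\left(B,I \right)} = B + 4 I$
$95 + 135 \left(\frac{36}{y{\left(1,-2 \right)}} + \frac{26}{38}\right) = 95 + 135 \left(\frac{36}{1 + 4 \left(-2\right)} + \frac{26}{38}\right) = 95 + 135 \left(\frac{36}{1 - 8} + 26 \cdot \frac{1}{38}\right) = 95 + 135 \left(\frac{36}{-7} + \frac{13}{19}\right) = 95 + 135 \left(36 \left(- \frac{1}{7}\right) + \frac{13}{19}\right) = 95 + 135 \left(- \frac{36}{7} + \frac{13}{19}\right) = 95 + 135 \left(- \frac{593}{133}\right) = 95 - \frac{80055}{133} = - \frac{67420}{133}$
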